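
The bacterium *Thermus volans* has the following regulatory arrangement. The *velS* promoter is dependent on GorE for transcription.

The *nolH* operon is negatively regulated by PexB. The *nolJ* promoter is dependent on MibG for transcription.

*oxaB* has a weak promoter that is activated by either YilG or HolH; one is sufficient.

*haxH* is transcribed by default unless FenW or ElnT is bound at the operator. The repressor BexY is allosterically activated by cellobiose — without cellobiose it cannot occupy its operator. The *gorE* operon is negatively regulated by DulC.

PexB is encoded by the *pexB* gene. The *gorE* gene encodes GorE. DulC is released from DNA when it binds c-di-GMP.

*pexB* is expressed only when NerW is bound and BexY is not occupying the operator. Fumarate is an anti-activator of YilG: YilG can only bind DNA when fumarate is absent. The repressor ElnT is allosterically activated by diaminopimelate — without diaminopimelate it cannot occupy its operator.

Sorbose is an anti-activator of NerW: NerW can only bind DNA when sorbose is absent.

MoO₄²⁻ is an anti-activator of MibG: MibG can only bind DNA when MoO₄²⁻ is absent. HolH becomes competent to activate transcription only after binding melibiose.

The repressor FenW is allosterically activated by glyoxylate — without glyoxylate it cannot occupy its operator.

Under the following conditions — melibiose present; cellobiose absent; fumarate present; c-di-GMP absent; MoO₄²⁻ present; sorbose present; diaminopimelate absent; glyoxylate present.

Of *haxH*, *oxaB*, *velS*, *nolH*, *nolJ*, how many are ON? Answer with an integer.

2

Glyoxylate is present, so FenW is active.
Diaminopimelate is absent, so ElnT is inactive.
With repressor FenW bound, *haxH* is not transcribed.
→ *haxH* is OFF.
Fumarate is present, so YilG is inactive.
Melibiose is present, so HolH is active.
Activator HolH is present, so *oxaB* is transcribed.
→ *oxaB* is ON.
c-di-GMP is absent, so DulC is active.
With repressor DulC bound, *gorE* is not transcribed.
So GorE is not produced.
Required activator GorE is absent, so *velS* is not transcribed.
→ *velS* is OFF.
Sorbose is present, so NerW is inactive.
Cellobiose is absent, so BexY is inactive.
Required activator NerW is absent, so *pexB* is not transcribed.
So PexB is not produced.
With no repressor bound, *nolH* is transcribed.
→ *nolH* is ON.
MoO₄²⁻ is present, so MibG is inactive.
Required activator MibG is absent, so *nolJ* is not transcribed.
→ *nolJ* is OFF.
2 of the 5 genes are transcribed.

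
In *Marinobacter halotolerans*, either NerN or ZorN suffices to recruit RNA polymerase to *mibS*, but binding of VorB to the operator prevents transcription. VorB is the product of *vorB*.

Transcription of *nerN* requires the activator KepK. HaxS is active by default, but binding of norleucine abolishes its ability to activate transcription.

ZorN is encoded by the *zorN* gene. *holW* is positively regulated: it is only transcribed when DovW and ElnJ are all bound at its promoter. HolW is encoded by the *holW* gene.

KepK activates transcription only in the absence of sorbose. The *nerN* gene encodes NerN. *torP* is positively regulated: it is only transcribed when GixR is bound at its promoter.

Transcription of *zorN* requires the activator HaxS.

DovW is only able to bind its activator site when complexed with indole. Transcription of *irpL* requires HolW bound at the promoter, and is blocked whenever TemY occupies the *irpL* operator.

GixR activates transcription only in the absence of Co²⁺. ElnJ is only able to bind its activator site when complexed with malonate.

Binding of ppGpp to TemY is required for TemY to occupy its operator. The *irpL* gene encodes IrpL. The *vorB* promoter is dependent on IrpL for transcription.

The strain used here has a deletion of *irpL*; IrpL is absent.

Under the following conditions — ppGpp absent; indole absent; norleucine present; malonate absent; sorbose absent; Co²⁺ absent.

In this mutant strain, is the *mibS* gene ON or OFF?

IrpL is non-functional in this strain, so it has no effect.
Required activator IrpL is absent, so *vorB* is not transcribed.
So VorB is not produced.
Sorbose is absent, so KepK is active.
No repressor is bound and KepK is active, so *nerN* is transcribed.
So NerN is produced and active.
Norleucine is present, so HaxS is inactive.
Required activator HaxS is absent, so *zorN* is not transcribed.
So ZorN is not produced.
Activator NerN is present, so *mibS* is transcribed.

ON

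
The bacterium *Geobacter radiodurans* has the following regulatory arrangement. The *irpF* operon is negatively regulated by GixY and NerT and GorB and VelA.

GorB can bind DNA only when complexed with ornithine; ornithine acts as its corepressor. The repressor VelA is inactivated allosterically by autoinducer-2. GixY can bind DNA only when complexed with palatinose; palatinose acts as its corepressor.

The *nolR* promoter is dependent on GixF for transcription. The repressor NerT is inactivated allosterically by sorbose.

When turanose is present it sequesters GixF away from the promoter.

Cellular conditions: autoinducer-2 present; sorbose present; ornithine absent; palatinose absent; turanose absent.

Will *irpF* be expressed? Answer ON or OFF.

ON

Palatinose is absent, so GixY is inactive.
Sorbose is present, so NerT is inactive.
Ornithine is absent, so GorB is inactive.
Autoinducer-2 is present, so VelA is inactive.
With no repressor bound, *irpF* is transcribed.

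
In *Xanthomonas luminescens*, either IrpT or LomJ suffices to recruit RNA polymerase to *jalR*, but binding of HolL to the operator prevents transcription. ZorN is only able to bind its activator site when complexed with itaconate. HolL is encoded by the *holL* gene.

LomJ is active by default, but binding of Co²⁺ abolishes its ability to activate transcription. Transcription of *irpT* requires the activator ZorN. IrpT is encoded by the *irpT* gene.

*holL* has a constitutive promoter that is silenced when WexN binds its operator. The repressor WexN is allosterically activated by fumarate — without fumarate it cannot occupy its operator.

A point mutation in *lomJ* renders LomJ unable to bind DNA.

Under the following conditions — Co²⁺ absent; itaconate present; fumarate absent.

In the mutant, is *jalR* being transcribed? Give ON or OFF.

OFF

Itaconate is present, so ZorN is active.
No repressor is bound and ZorN is active, so *irpT* is transcribed.
So IrpT is produced and active.
LomJ is non-functional in this strain, so it has no effect.
Fumarate is absent, so WexN is inactive.
With no repressor bound, *holL* is transcribed.
So HolL is produced and active.
With repressor HolL bound, *jalR* is not transcribed.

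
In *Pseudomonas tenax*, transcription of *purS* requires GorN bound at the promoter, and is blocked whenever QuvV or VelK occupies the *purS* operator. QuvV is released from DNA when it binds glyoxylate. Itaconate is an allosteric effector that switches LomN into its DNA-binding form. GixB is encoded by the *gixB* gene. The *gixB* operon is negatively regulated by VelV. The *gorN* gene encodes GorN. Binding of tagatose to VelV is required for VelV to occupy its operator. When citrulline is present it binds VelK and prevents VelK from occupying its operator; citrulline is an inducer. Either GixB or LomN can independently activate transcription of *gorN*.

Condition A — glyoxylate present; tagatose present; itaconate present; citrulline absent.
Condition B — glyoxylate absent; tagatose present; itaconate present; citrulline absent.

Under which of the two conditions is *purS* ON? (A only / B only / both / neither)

Condition A:
Glyoxylate is present, so QuvV is inactive.
Tagatose is present, so VelV is active.
With repressor VelV bound, *gixB* is not transcribed.
So GixB is not produced.
Itaconate is present, so LomN is active.
Activator LomN is present, so *gorN* is transcribed.
So GorN is produced and active.
Citrulline is absent, so VelK is active.
With repressor VelK bound, *purS* is not transcribed.
→ *purS* is OFF in A.
Condition B:
Glyoxylate is absent, so QuvV is active.
Tagatose is present, so VelV is active.
With repressor VelV bound, *gixB* is not transcribed.
So GixB is not produced.
Itaconate is present, so LomN is active.
Activator LomN is present, so *gorN* is transcribed.
So GorN is produced and active.
Citrulline is absent, so VelK is active.
With repressor QuvV bound, *purS* is not transcribed.
→ *purS* is OFF in B.

neither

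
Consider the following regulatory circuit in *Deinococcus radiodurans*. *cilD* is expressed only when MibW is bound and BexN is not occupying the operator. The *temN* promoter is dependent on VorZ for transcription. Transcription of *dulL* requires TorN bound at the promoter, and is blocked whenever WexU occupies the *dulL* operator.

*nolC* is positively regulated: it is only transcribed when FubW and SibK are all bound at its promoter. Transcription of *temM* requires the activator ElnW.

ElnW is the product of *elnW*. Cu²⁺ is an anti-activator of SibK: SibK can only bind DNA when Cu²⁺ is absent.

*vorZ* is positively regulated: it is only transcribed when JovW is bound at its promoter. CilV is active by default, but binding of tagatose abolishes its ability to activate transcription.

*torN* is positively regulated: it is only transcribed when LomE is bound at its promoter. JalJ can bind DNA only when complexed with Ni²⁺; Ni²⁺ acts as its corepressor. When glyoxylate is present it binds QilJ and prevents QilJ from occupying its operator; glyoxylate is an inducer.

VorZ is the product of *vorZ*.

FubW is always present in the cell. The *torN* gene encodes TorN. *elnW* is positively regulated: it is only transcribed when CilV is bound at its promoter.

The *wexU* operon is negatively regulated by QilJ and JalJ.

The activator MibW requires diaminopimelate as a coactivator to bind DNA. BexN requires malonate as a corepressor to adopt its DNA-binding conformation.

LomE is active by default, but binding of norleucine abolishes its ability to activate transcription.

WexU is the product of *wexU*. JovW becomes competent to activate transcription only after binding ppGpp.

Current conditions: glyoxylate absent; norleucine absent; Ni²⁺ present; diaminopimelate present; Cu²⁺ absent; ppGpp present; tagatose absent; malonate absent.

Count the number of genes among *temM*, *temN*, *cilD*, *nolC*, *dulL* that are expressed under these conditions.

5

Tagatose is absent, so CilV is active.
No repressor is bound and CilV is active, so *elnW* is transcribed.
So ElnW is produced and active.
No repressor is bound and ElnW is active, so *temM* is transcribed.
→ *temM* is ON.
ppGpp is present, so JovW is active.
No repressor is bound and JovW is active, so *vorZ* is transcribed.
So VorZ is produced and active.
No repressor is bound and VorZ is active, so *temN* is transcribed.
→ *temN* is ON.
Diaminopimelate is present, so MibW is active.
Malonate is absent, so BexN is inactive.
No repressor is bound and MibW is active, so *cilD* is transcribed.
→ *cilD* is ON.
FubW is produced constitutively and is active.
Cu²⁺ is absent, so SibK is active.
No repressor is bound and FubW and SibK are active, so *nolC* is transcribed.
→ *nolC* is ON.
Norleucine is absent, so LomE is active.
No repressor is bound and LomE is active, so *torN* is transcribed.
So TorN is produced and active.
Glyoxylate is absent, so QilJ is active.
Ni²⁺ is present, so JalJ is active.
With repressor QilJ bound, *wexU* is not transcribed.
So WexU is not produced.
No repressor is bound and TorN is active, so *dulL* is transcribed.
→ *dulL* is ON.
5 of the 5 genes are transcribed.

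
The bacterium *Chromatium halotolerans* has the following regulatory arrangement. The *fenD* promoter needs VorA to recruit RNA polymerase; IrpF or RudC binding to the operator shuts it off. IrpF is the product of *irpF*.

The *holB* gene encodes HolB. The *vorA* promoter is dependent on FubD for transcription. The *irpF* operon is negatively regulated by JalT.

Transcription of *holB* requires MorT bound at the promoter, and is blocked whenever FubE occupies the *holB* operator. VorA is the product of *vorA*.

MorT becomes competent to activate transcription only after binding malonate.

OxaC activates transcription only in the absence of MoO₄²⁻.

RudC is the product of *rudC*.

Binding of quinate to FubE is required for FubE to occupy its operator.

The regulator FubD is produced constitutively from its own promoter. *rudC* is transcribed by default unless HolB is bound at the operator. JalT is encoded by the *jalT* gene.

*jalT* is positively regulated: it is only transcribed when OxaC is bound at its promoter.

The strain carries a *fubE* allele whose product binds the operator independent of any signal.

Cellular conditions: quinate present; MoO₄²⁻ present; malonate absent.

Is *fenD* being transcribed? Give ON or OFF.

OFF

MoO₄²⁻ is present, so OxaC is inactive.
Required activator OxaC is absent, so *jalT* is not transcribed.
So JalT is not produced.
With no repressor bound, *irpF* is transcribed.
So IrpF is produced and active.
FubE is constitutively active in this strain.
Malonate is absent, so MorT is inactive.
With repressor FubE bound, *holB* is not transcribed.
So HolB is not produced.
With no repressor bound, *rudC* is transcribed.
So RudC is produced and active.
FubD is produced constitutively and is active.
No repressor is bound and FubD is active, so *vorA* is transcribed.
So VorA is produced and active.
With repressor IrpF bound, *fenD* is not transcribed.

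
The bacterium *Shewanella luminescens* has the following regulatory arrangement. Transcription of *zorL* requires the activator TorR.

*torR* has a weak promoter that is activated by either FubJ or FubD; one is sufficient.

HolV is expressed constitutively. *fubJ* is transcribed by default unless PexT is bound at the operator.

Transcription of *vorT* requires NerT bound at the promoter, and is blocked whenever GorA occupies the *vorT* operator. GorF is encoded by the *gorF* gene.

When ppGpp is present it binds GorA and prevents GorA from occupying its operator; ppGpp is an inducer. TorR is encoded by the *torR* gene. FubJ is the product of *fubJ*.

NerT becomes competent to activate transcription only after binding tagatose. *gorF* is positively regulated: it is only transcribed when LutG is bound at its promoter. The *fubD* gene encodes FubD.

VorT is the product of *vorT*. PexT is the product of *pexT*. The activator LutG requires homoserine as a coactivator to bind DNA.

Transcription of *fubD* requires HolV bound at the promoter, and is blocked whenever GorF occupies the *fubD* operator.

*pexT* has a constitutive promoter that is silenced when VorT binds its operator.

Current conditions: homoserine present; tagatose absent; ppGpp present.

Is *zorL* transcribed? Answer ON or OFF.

OFF

ppGpp is present, so GorA is inactive.
Tagatose is absent, so NerT is inactive.
Required activator NerT is absent, so *vorT* is not transcribed.
So VorT is not produced.
With no repressor bound, *pexT* is transcribed.
So PexT is produced and active.
With repressor PexT bound, *fubJ* is not transcribed.
So FubJ is not produced.
Homoserine is present, so LutG is active.
No repressor is bound and LutG is active, so *gorF* is transcribed.
So GorF is produced and active.
HolV is produced constitutively and is active.
With repressor GorF bound, *fubD* is not transcribed.
So FubD is not produced.
No activator is available at the *torR* promoter, so *torR* is not transcribed.
So TorR is not produced.
Required activator TorR is absent, so *zorL* is not transcribed.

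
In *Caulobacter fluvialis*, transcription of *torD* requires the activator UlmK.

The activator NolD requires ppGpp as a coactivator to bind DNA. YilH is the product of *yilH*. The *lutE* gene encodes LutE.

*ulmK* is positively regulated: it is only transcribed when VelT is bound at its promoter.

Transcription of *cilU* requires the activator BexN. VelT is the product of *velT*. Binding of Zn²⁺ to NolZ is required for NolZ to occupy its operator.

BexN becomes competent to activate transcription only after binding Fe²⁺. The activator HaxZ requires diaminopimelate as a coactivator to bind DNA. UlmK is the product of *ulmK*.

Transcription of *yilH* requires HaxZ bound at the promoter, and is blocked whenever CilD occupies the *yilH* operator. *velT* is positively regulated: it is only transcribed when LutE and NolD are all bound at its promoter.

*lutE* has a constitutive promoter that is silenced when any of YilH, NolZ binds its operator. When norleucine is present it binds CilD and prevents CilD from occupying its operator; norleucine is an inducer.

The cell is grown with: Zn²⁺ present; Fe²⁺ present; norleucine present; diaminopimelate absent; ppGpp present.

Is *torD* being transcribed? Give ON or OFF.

OFF

Norleucine is present, so CilD is inactive.
Diaminopimelate is absent, so HaxZ is inactive.
Required activator HaxZ is absent, so *yilH* is not transcribed.
So YilH is not produced.
Zn²⁺ is present, so NolZ is active.
With repressor NolZ bound, *lutE* is not transcribed.
So LutE is not produced.
ppGpp is present, so NolD is active.
Required activator LutE is absent, so *velT* is not transcribed.
So VelT is not produced.
Required activator VelT is absent, so *ulmK* is not transcribed.
So UlmK is not produced.
Required activator UlmK is absent, so *torD* is not transcribed.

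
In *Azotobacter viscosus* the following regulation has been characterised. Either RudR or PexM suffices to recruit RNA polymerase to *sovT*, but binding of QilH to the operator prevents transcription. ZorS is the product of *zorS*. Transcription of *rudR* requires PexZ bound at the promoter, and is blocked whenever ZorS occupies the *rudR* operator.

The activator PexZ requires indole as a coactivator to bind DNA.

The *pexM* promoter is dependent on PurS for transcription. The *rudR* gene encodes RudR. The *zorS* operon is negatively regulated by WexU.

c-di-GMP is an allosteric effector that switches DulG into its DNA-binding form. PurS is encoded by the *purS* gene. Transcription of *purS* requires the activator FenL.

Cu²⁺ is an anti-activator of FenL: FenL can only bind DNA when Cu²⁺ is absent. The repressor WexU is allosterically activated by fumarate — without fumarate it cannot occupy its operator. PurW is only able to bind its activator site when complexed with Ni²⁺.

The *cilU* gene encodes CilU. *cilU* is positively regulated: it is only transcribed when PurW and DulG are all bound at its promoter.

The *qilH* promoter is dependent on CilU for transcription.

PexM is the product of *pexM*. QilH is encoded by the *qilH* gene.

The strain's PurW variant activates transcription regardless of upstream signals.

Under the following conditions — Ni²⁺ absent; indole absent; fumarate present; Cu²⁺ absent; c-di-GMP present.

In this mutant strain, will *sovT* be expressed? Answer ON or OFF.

PurW is constitutively active in this strain.
c-di-GMP is present, so DulG is active.
No repressor is bound and PurW and DulG are active, so *cilU* is transcribed.
So CilU is produced and active.
No repressor is bound and CilU is active, so *qilH* is transcribed.
So QilH is produced and active.
Indole is absent, so PexZ is inactive.
Fumarate is present, so WexU is active.
With repressor WexU bound, *zorS* is not transcribed.
So ZorS is not produced.
Required activator PexZ is absent, so *rudR* is not transcribed.
So RudR is not produced.
Cu²⁺ is absent, so FenL is active.
No repressor is bound and FenL is active, so *purS* is transcribed.
So PurS is produced and active.
No repressor is bound and PurS is active, so *pexM* is transcribed.
So PexM is produced and active.
With repressor QilH bound, *sovT* is not transcribed.

OFF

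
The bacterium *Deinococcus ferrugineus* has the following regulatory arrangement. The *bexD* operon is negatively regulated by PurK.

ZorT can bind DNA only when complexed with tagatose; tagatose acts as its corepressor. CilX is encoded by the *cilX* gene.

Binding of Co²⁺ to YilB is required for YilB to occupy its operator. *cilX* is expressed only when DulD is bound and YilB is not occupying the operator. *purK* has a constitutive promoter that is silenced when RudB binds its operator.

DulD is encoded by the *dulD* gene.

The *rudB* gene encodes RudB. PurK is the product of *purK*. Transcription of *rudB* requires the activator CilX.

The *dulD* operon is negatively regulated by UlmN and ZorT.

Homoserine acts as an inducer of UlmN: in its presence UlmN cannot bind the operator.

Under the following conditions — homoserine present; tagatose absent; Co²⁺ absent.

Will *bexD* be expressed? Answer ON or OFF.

Homoserine is present, so UlmN is inactive.
Tagatose is absent, so ZorT is inactive.
With no repressor bound, *dulD* is transcribed.
So DulD is produced and active.
Co²⁺ is absent, so YilB is inactive.
No repressor is bound and DulD is active, so *cilX* is transcribed.
So CilX is produced and active.
No repressor is bound and CilX is active, so *rudB* is transcribed.
So RudB is produced and active.
With repressor RudB bound, *purK* is not transcribed.
So PurK is not produced.
With no repressor bound, *bexD* is transcribed.

ON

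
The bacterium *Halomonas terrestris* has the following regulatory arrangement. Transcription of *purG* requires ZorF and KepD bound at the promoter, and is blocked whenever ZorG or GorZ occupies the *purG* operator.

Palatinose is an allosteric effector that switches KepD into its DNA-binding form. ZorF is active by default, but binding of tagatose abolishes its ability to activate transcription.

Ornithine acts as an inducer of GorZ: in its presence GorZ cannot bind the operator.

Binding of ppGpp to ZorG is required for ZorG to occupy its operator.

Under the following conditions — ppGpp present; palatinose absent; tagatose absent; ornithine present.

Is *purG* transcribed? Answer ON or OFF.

OFF

ppGpp is present, so ZorG is active.
Tagatose is absent, so ZorF is active.
Ornithine is present, so GorZ is inactive.
Palatinose is absent, so KepD is inactive.
With repressor ZorG bound, *purG* is not transcribed.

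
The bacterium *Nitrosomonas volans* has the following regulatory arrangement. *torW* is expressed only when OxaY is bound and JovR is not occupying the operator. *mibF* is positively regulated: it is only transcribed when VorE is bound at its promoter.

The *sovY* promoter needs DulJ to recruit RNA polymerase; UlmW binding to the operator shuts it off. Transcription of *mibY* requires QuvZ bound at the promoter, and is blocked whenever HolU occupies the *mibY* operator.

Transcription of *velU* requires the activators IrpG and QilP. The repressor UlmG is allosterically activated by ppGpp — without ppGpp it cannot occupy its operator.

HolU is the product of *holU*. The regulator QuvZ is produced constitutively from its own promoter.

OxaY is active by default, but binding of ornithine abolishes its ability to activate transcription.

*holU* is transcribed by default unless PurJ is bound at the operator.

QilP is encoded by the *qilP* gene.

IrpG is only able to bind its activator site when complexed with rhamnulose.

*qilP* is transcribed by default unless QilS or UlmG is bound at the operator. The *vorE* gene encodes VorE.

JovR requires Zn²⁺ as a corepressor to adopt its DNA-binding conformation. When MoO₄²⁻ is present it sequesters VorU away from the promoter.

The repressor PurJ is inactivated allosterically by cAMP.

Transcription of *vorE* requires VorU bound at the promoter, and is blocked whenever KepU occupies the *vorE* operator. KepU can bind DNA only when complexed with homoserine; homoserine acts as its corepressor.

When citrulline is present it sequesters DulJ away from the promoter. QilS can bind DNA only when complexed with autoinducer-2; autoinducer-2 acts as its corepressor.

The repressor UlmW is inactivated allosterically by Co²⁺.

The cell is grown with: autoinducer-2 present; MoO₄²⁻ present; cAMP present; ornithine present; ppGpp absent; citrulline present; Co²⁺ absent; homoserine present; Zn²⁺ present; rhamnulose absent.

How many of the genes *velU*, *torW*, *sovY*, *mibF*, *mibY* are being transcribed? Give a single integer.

Rhamnulose is absent, so IrpG is inactive.
Autoinducer-2 is present, so QilS is active.
ppGpp is absent, so UlmG is inactive.
With repressor QilS bound, *qilP* is not transcribed.
So QilP is not produced.
Required activator IrpG is absent, so *velU* is not transcribed.
→ *velU* is OFF.
Ornithine is present, so OxaY is inactive.
Zn²⁺ is present, so JovR is active.
With repressor JovR bound, *torW* is not transcribed.
→ *torW* is OFF.
Citrulline is present, so DulJ is inactive.
Co²⁺ is absent, so UlmW is active.
With repressor UlmW bound, *sovY* is not transcribed.
→ *sovY* is OFF.
MoO₄²⁻ is present, so VorU is inactive.
Homoserine is present, so KepU is active.
With repressor KepU bound, *vorE* is not transcribed.
So VorE is not produced.
Required activator VorE is absent, so *mibF* is not transcribed.
→ *mibF* is OFF.
QuvZ is produced constitutively and is active.
cAMP is present, so PurJ is inactive.
With no repressor bound, *holU* is transcribed.
So HolU is produced and active.
With repressor HolU bound, *mibY* is not transcribed.
→ *mibY* is OFF.
0 of the 5 genes are transcribed.

0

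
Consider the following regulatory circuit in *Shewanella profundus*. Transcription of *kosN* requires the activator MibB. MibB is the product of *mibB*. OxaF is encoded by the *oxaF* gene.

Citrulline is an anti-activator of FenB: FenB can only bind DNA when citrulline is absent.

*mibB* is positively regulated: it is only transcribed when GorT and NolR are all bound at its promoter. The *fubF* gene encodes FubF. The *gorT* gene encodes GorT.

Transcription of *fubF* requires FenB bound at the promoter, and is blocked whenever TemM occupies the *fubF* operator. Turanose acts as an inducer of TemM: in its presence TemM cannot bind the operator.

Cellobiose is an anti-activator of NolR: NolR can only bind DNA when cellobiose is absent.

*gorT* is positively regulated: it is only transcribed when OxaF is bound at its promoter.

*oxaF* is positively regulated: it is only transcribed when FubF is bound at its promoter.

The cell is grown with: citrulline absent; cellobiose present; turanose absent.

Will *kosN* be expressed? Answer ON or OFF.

OFF

Citrulline is absent, so FenB is active.
Turanose is absent, so TemM is active.
With repressor TemM bound, *fubF* is not transcribed.
So FubF is not produced.
Required activator FubF is absent, so *oxaF* is not transcribed.
So OxaF is not produced.
Required activator OxaF is absent, so *gorT* is not transcribed.
So GorT is not produced.
Cellobiose is present, so NolR is inactive.
Required activator GorT is absent, so *mibB* is not transcribed.
So MibB is not produced.
Required activator MibB is absent, so *kosN* is not transcribed.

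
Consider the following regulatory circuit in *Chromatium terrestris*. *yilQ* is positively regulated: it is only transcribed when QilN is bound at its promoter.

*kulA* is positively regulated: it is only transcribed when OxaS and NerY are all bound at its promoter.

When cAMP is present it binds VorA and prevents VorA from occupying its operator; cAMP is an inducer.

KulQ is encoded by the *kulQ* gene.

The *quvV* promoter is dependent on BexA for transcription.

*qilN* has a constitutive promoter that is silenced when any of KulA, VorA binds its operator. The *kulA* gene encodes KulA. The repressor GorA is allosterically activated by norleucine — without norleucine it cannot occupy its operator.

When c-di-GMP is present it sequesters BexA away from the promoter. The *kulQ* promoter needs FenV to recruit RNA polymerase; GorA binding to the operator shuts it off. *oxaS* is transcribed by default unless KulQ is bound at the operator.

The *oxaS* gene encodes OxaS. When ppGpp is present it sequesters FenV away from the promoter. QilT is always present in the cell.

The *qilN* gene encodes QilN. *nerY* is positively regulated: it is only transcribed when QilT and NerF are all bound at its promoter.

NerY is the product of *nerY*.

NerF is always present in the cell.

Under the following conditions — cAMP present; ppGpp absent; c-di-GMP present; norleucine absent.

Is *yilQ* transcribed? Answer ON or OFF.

ON

Norleucine is absent, so GorA is inactive.
ppGpp is absent, so FenV is active.
No repressor is bound and FenV is active, so *kulQ* is transcribed.
So KulQ is produced and active.
With repressor KulQ bound, *oxaS* is not transcribed.
So OxaS is not produced.
QilT is produced constitutively and is active.
NerF is produced constitutively and is active.
No repressor is bound and QilT and NerF are active, so *nerY* is transcribed.
So NerY is produced and active.
Required activator OxaS is absent, so *kulA* is not transcribed.
So KulA is not produced.
cAMP is present, so VorA is inactive.
With no repressor bound, *qilN* is transcribed.
So QilN is produced and active.
No repressor is bound and QilN is active, so *yilQ* is transcribed.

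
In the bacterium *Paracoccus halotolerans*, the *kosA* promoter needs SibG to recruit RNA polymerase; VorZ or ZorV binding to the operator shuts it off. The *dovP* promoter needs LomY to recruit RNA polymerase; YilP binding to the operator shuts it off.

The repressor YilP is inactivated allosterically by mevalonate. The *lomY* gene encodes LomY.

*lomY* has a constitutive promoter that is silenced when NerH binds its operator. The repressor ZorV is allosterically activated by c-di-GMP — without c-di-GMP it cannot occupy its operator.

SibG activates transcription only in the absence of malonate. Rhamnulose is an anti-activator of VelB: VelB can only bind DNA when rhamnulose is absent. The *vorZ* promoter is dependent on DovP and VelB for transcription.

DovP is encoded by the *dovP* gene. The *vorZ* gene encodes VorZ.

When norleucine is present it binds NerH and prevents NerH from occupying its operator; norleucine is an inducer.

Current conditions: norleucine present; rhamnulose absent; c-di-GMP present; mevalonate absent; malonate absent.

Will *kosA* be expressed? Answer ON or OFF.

OFF

Malonate is absent, so SibG is active.
Mevalonate is absent, so YilP is active.
Norleucine is present, so NerH is inactive.
With no repressor bound, *lomY* is transcribed.
So LomY is produced and active.
With repressor YilP bound, *dovP* is not transcribed.
So DovP is not produced.
Rhamnulose is absent, so VelB is active.
Required activator DovP is absent, so *vorZ* is not transcribed.
So VorZ is not produced.
c-di-GMP is present, so ZorV is active.
With repressor ZorV bound, *kosA* is not transcribed.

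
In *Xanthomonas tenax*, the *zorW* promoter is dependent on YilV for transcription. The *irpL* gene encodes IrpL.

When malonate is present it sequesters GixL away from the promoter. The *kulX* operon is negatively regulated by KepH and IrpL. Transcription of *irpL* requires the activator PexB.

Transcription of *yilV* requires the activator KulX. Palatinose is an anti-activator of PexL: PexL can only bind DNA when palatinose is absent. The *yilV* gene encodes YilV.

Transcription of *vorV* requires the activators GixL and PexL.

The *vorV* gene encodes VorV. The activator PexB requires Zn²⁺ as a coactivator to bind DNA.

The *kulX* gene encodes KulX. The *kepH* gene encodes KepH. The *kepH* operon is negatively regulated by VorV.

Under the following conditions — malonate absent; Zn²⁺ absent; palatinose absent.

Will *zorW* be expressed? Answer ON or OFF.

ON

Malonate is absent, so GixL is active.
Palatinose is absent, so PexL is active.
No repressor is bound and GixL and PexL are active, so *vorV* is transcribed.
So VorV is produced and active.
With repressor VorV bound, *kepH* is not transcribed.
So KepH is not produced.
Zn²⁺ is absent, so PexB is inactive.
Required activator PexB is absent, so *irpL* is not transcribed.
So IrpL is not produced.
With no repressor bound, *kulX* is transcribed.
So KulX is produced and active.
No repressor is bound and KulX is active, so *yilV* is transcribed.
So YilV is produced and active.
No repressor is bound and YilV is active, so *zorW* is transcribed.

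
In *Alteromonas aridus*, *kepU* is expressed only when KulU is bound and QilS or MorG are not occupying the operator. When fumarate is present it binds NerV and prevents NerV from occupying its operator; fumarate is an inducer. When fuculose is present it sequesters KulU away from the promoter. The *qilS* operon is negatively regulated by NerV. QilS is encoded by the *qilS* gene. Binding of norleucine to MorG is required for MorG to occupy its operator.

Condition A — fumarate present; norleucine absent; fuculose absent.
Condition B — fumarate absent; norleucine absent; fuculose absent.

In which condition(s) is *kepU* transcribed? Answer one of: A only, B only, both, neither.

B only

Condition A:
Fumarate is present, so NerV is inactive.
With no repressor bound, *qilS* is transcribed.
So QilS is produced and active.
Norleucine is absent, so MorG is inactive.
Fuculose is absent, so KulU is active.
With repressor QilS bound, *kepU* is not transcribed.
→ *kepU* is OFF in A.
Condition B:
Fumarate is absent, so NerV is active.
With repressor NerV bound, *qilS* is not transcribed.
So QilS is not produced.
Norleucine is absent, so MorG is inactive.
Fuculose is absent, so KulU is active.
No repressor is bound and KulU is active, so *kepU* is transcribed.
→ *kepU* is ON in B.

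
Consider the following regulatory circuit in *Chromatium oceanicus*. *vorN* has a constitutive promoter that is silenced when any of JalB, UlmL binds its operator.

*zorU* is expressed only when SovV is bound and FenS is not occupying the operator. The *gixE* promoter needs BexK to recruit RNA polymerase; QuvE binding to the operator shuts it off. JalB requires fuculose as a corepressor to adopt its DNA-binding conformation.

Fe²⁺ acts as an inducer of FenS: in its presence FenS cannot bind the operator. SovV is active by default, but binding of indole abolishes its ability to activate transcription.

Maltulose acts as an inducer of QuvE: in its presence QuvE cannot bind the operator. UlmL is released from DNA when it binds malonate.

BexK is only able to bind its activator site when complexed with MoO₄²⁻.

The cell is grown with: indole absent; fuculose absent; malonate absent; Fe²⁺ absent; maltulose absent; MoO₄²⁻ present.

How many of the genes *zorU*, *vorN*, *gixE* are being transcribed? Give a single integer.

Indole is absent, so SovV is active.
Fe²⁺ is absent, so FenS is active.
With repressor FenS bound, *zorU* is not transcribed.
→ *zorU* is OFF.
Fuculose is absent, so JalB is inactive.
Malonate is absent, so UlmL is active.
With repressor UlmL bound, *vorN* is not transcribed.
→ *vorN* is OFF.
MoO₄²⁻ is present, so BexK is active.
Maltulose is absent, so QuvE is active.
With repressor QuvE bound, *gixE* is not transcribed.
→ *gixE* is OFF.
0 of the 3 genes are transcribed.

0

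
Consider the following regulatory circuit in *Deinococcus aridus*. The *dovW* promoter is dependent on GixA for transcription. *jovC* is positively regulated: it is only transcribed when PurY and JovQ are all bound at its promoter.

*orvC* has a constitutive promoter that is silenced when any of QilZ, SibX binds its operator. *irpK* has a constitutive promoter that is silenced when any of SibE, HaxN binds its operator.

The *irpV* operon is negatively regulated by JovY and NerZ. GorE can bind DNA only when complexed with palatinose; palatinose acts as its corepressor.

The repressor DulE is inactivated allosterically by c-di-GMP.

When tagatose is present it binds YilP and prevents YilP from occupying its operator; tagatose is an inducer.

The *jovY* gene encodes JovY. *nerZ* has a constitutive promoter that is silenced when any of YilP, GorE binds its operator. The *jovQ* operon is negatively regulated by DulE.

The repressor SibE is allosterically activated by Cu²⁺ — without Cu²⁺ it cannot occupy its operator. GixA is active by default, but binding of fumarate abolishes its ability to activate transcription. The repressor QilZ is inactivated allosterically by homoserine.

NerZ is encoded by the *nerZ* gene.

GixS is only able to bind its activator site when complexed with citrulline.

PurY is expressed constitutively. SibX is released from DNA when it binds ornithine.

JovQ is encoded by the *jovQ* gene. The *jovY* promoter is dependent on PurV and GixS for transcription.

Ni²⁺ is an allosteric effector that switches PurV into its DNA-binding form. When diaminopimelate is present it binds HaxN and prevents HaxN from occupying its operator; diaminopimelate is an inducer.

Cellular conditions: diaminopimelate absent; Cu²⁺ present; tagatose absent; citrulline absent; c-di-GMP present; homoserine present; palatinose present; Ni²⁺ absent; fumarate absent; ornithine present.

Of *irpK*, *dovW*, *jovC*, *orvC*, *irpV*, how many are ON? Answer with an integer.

Cu²⁺ is present, so SibE is active.
Diaminopimelate is absent, so HaxN is active.
With repressor SibE bound, *irpK* is not transcribed.
→ *irpK* is OFF.
Fumarate is absent, so GixA is active.
No repressor is bound and GixA is active, so *dovW* is transcribed.
→ *dovW* is ON.
PurY is produced constitutively and is active.
c-di-GMP is present, so DulE is inactive.
With no repressor bound, *jovQ* is transcribed.
So JovQ is produced and active.
No repressor is bound and PurY and JovQ are active, so *jovC* is transcribed.
→ *jovC* is ON.
Homoserine is present, so QilZ is inactive.
Ornithine is present, so SibX is inactive.
With no repressor bound, *orvC* is transcribed.
→ *orvC* is ON.
Ni²⁺ is absent, so PurV is inactive.
Citrulline is absent, so GixS is inactive.
Required activator PurV is absent, so *jovY* is not transcribed.
So JovY is not produced.
Tagatose is absent, so YilP is active.
Palatinose is present, so GorE is active.
With repressor YilP bound, *nerZ* is not transcribed.
So NerZ is not produced.
With no repressor bound, *irpV* is transcribed.
→ *irpV* is ON.
4 of the 5 genes are transcribed.

4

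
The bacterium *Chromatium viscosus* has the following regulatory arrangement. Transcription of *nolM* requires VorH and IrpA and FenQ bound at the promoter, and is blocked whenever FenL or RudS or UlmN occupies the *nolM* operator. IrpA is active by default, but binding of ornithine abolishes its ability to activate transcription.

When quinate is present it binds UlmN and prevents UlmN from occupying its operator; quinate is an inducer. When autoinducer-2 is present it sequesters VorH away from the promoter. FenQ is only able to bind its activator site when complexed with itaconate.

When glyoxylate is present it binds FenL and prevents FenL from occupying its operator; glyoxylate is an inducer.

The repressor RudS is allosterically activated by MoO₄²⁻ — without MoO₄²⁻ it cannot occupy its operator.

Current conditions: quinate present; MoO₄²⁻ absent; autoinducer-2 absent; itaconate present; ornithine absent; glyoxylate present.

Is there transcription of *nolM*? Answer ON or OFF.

Autoinducer-2 is absent, so VorH is active.
Glyoxylate is present, so FenL is inactive.
Ornithine is absent, so IrpA is active.
MoO₄²⁻ is absent, so RudS is inactive.
Itaconate is present, so FenQ is active.
Quinate is present, so UlmN is inactive.
No repressor is bound and VorH and IrpA and FenQ are active, so *nolM* is transcribed.

ON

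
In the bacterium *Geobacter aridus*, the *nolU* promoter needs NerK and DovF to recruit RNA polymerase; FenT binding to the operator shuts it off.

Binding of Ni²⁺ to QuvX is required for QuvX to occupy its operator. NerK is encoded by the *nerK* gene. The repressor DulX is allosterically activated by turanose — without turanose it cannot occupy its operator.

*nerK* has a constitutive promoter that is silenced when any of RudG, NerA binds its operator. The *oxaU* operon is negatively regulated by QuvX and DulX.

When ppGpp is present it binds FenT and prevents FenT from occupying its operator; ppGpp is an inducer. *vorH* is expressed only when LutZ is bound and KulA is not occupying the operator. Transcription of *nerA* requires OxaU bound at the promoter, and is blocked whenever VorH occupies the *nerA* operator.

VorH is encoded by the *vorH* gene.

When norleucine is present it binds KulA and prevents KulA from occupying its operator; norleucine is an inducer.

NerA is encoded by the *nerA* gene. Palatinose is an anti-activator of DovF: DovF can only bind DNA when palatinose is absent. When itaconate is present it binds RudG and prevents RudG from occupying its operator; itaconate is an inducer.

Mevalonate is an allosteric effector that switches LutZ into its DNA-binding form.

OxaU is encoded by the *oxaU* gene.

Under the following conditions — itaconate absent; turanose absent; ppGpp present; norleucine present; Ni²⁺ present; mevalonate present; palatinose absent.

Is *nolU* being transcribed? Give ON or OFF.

OFF

Itaconate is absent, so RudG is active.
Ni²⁺ is present, so QuvX is active.
Turanose is absent, so DulX is inactive.
With repressor QuvX bound, *oxaU* is not transcribed.
So OxaU is not produced.
Mevalonate is present, so LutZ is active.
Norleucine is present, so KulA is inactive.
No repressor is bound and LutZ is active, so *vorH* is transcribed.
So VorH is produced and active.
With repressor VorH bound, *nerA* is not transcribed.
So NerA is not produced.
With repressor RudG bound, *nerK* is not transcribed.
So NerK is not produced.
ppGpp is present, so FenT is inactive.
Palatinose is absent, so DovF is active.
Required activator NerK is absent, so *nolU* is not transcribed.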